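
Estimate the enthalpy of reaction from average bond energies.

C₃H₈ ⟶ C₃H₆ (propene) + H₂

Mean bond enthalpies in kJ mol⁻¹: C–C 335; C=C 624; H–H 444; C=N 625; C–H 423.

Bonds broken (reactants):
  C–C: 2 × 335 = 670
  C–H: 8 × 423 = 3384
  Σ(broken) = 4054 kJ
Bonds formed (products):
  C–C: 1 × 335 = 335
  C–H: 6 × 423 = 2538
  C=C: 1 × 624 = 624
  H–H: 1 × 444 = 444
  Σ(formed) = 3941 kJ
ΔH = Σ(broken) − Σ(formed) = 4054 − 3941 = +113 kJ

ΔH ≈ +113 kJ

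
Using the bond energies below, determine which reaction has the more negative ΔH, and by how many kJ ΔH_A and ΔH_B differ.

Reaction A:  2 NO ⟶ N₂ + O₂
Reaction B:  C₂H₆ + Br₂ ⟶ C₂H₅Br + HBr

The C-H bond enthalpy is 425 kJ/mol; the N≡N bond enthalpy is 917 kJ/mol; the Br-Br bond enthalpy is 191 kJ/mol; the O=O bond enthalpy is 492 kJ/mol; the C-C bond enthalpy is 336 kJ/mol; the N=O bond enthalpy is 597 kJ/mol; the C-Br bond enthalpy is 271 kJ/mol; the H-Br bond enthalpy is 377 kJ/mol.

Reaction A, by 183 kJ

Reaction A:
  Bonds broken (reactants):
    N=O: 2 × 597 = 1194
    Σ(broken) = 1194 kJ
  Bonds formed (products):
    N≡N: 1 × 917 = 917
    O=O: 1 × 492 = 492
    Σ(formed) = 1409 kJ
  ΔH_A = 1194 − 1409 = −215 kJ
Reaction B:
  Bonds broken (reactants):
    Br-Br: 1 × 191 = 191
    C-C: 1 × 336 = 336
    C-H: 6 × 425 = 2550
    Σ(broken) = 3077 kJ
  Bonds formed (products):
    C-Br: 1 × 271 = 271
    C-C: 1 × 336 = 336
    C-H: 5 × 425 = 2125
    H-Br: 1 × 377 = 377
    Σ(formed) = 3109 kJ
  ΔH_B = 3077 − 3109 = −32 kJ
ΔH_A − ΔH_B = −183 kJ, so reaction A has the more negative ΔH; |ΔH_A − ΔH_B| = 183 kJ.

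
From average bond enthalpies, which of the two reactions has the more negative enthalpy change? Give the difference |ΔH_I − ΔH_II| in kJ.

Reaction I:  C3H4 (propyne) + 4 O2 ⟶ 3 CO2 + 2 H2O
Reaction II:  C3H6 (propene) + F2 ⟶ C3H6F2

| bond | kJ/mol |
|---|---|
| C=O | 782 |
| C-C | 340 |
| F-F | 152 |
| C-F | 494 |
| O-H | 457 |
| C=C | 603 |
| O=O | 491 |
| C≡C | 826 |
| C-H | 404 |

Reaction I, by 1201 kJ

Reaction I:
  Bonds broken (reactants):
    C≡C: 1 × 826 = 826
    C-C: 1 × 340 = 340
    C-H: 4 × 404 = 1616
    O=O: 4 × 491 = 1964
    Σ(broken) = 4746 kJ
  Bonds formed (products):
    C=O: 6 × 782 = 4692
    O-H: 4 × 457 = 1828
    Σ(formed) = 6520 kJ
  ΔH_I = 4746 − 6520 = −1774 kJ
Reaction II:
  Bonds broken (reactants):
    C-C: 1 × 340 = 340
    C-H: 6 × 404 = 2424
    C=C: 1 × 603 = 603
    F-F: 1 × 152 = 152
    Σ(broken) = 3519 kJ
  Bonds formed (products):
    C-C: 2 × 340 = 680
    C-F: 2 × 494 = 988
    C-H: 6 × 404 = 2424
    Σ(formed) = 4092 kJ
  ΔH_II = 3519 − 4092 = −573 kJ
ΔH_I − ΔH_II = −1201 kJ, so reaction I has the more negative ΔH; |ΔH_I − ΔH_II| = 1201 kJ.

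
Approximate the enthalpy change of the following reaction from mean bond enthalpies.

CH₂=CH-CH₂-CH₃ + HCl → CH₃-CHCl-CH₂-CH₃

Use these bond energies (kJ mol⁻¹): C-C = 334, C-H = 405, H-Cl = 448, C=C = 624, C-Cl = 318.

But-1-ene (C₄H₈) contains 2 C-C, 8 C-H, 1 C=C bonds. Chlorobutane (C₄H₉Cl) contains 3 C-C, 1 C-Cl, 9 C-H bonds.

Bonds broken (reactants):
  C-C: 2 × 334 = 668
  C-H: 8 × 405 = 3240
  C=C: 1 × 624 = 624
  H-Cl: 1 × 448 = 448
  Σ(broken) = 4980 kJ
Bonds formed (products):
  C-C: 3 × 334 = 1002
  C-Cl: 1 × 318 = 318
  C-H: 9 × 405 = 3645
  Σ(formed) = 4965 kJ
ΔH = Σ(broken) − Σ(formed) = 4980 − 4965 = +15 kJ

ΔH ≈ +15 kJ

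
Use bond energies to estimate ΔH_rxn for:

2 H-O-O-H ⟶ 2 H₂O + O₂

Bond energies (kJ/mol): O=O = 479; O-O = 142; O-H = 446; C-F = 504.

Bonds broken (reactants):
  O-H: 4 × 446 = 1784
  O-O: 2 × 142 = 284
  Σ(broken) = 2068 kJ
Bonds formed (products):
  O-H: 4 × 446 = 1784
  O=O: 1 × 479 = 479
  Σ(formed) = 2263 kJ
ΔH = Σ(broken) − Σ(formed) = 2068 − 2263 = −195 kJ

ΔH ≈ −195 kJ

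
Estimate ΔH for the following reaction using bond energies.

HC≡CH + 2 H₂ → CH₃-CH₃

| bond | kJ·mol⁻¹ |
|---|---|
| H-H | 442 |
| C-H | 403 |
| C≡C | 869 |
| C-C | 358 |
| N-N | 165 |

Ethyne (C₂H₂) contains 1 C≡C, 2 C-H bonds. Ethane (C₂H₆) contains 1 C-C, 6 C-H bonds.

Bonds broken (reactants):
  C≡C: 1 × 869 = 869
  C-H: 2 × 403 = 806
  H-H: 2 × 442 = 884
  Σ(broken) = 2559 kJ
Bonds formed (products):
  C-C: 1 × 358 = 358
  C-H: 6 × 403 = 2418
  Σ(formed) = 2776 kJ
ΔH = Σ(broken) − Σ(formed) = 2559 − 2776 = −217 kJ

ΔH ≈ −217 kJ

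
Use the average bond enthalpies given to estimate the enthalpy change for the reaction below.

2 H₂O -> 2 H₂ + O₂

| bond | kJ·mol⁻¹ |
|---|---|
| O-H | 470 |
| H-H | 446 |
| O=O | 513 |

Bonds broken (reactants):
  O-H: 4 × 470 = 1880
  Σ(broken) = 1880 kJ
Bonds formed (products):
  H-H: 2 × 446 = 892
  O=O: 1 × 513 = 513
  Σ(formed) = 1405 kJ
ΔH = Σ(broken) − Σ(formed) = 1880 − 1405 = +475 kJ

ΔH ≈ +475 kJ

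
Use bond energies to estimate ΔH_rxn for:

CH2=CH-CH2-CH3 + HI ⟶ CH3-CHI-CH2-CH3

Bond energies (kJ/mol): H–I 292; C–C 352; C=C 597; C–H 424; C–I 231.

ΔH ≈ −118 kJ

Bonds broken (reactants):
  C–C: 2 × 352 = 704
  C–H: 8 × 424 = 3392
  C=C: 1 × 597 = 597
  H–I: 1 × 292 = 292
  Σ(broken) = 4985 kJ
Bonds formed (products):
  C–C: 3 × 352 = 1056
  C–H: 9 × 424 = 3816
  C–I: 1 × 231 = 231
  Σ(formed) = 5103 kJ
ΔH = Σ(broken) − Σ(formed) = 4985 − 5103 = −118 kJ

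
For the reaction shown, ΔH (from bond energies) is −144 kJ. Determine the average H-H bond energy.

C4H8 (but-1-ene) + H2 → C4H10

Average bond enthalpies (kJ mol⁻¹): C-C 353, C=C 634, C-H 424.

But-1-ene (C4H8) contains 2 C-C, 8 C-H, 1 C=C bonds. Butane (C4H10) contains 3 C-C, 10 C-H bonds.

Let D be the H-H bond energy.
Σ(broken) = 2×353 + 8×424 + 1×634 + 1×D = 4732 + D
Σ(formed) = 3×353 + 10×424 = 5299
ΔH = Σ(broken) − Σ(formed) = (4732 + D) − (5299) = −567 + D
Setting this equal to −144 kJ gives D = 423 kJ/mol.

D(H-H) ≈ 423 kJ/mol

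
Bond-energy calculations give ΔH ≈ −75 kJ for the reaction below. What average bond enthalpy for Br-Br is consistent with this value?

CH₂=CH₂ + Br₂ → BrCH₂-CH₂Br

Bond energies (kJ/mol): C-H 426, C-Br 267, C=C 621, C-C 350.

D(Br-Br) ≈ 188 kJ/mol

Let D be the Br-Br bond energy.
Σ(broken) = 1×D + 4×426 + 1×621 = 2325 + D
Σ(formed) = 2×267 + 1×350 + 4×426 = 2588
ΔH = Σ(broken) − Σ(formed) = (2325 + D) − (2588) = −263 + D
Setting this equal to −75 kJ gives D = 188 kJ/mol.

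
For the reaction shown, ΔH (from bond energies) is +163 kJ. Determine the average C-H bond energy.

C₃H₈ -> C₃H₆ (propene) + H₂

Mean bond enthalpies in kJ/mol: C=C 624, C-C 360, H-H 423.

Let D be the C-H bond energy.
Σ(broken) = 2×360 + 8×D = 720 + 8D
Σ(formed) = 1×360 + 6×D + 1×624 + 1×423 = 1407 + 6D
ΔH = Σ(broken) − Σ(formed) = (720 + 8D) − (1407 + 6D) = −687 + 2D
Setting this equal to +163 kJ gives 2D = 850, so D = 425 kJ/mol.

D(C-H) ≈ 425 kJ/mol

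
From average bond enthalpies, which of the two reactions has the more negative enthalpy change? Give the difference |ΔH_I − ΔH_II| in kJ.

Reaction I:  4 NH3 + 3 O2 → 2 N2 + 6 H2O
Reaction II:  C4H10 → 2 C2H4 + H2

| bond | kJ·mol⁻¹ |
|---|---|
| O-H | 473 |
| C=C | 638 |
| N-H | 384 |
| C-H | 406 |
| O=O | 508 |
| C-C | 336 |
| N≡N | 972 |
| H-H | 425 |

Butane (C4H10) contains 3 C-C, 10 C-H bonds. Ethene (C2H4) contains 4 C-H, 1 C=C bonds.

Reaction I:
  Bonds broken (reactants):
    N-H: 12 × 384 = 4608
    O=O: 3 × 508 = 1524
    Σ(broken) = 6132 kJ
  Bonds formed (products):
    N≡N: 2 × 972 = 1944
    O-H: 12 × 473 = 5676
    Σ(formed) = 7620 kJ
  ΔH_I = 6132 − 7620 = −1488 kJ
Reaction II:
  Bonds broken (reactants):
    C-C: 3 × 336 = 1008
    C-H: 10 × 406 = 4060
    Σ(broken) = 5068 kJ
  Bonds formed (products):
    C-H: 8 × 406 = 3248
    C=C: 2 × 638 = 1276
    H-H: 1 × 425 = 425
    Σ(formed) = 4949 kJ
  ΔH_II = 5068 − 4949 = +119 kJ
ΔH_I − ΔH_II = −1607 kJ, so reaction I has the more negative ΔH; |ΔH_I − ΔH_II| = 1607 kJ.

Reaction I, by 1607 kJ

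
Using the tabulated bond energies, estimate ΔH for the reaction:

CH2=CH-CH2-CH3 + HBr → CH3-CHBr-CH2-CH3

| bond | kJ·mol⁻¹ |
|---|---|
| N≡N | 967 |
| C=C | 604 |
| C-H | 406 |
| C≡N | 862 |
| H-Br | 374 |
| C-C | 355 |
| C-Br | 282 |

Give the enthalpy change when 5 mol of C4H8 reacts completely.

Bonds broken (reactants):
  C-C: 2 × 355 = 710
  C-H: 8 × 406 = 3248
  C=C: 1 × 604 = 604
  H-Br: 1 × 374 = 374
  Σ(broken) = 4936 kJ
Bonds formed (products):
  C-Br: 1 × 282 = 282
  C-C: 3 × 355 = 1065
  C-H: 9 × 406 = 3654
  Σ(formed) = 5001 kJ
ΔH = Σ(broken) − Σ(formed) = 4936 − 5001 = −65 kJ
For 5× the reaction as written: 5 × (−65) = −325 kJ

ΔH = −325 kJ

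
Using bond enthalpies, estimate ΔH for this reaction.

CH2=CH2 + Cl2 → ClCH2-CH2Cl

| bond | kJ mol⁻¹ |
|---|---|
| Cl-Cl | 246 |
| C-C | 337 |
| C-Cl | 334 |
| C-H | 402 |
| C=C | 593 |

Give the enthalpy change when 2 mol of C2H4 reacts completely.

Bonds broken (reactants):
  C-H: 4 × 402 = 1608
  C=C: 1 × 593 = 593
  Cl-Cl: 1 × 246 = 246
  Σ(broken) = 2447 kJ
Bonds formed (products):
  C-C: 1 × 337 = 337
  C-Cl: 2 × 334 = 668
  C-H: 4 × 402 = 1608
  Σ(formed) = 2613 kJ
ΔH = Σ(broken) − Σ(formed) = 2447 − 2613 = −166 kJ
For 2× the reaction as written: 2 × (−166) = −332 kJ

ΔH = −332 kJ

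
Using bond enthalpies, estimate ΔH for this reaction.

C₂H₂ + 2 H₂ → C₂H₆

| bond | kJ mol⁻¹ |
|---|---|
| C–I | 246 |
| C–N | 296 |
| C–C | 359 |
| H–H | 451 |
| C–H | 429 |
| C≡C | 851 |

Bonds broken (reactants):
  C≡C: 1 × 851 = 851
  C–H: 2 × 429 = 858
  H–H: 2 × 451 = 902
  Σ(broken) = 2611 kJ
Bonds formed (products):
  C–C: 1 × 359 = 359
  C–H: 6 × 429 = 2574
  Σ(formed) = 2933 kJ
ΔH = Σ(broken) − Σ(formed) = 2611 − 2933 = −322 kJ

ΔH ≈ −322 kJ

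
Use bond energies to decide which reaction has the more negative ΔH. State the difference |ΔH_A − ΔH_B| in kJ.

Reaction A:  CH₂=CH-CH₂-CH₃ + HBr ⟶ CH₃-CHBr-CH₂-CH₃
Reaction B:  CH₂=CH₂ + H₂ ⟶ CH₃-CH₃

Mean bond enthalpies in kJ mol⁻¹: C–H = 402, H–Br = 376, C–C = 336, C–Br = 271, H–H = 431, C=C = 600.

Reaction B, by 76 kJ

Reaction A:
  Bonds broken (reactants):
    C–C: 2 × 336 = 672
    C–H: 8 × 402 = 3216
    C=C: 1 × 600 = 600
    H–Br: 1 × 376 = 376
    Σ(broken) = 4864 kJ
  Bonds formed (products):
    C–Br: 1 × 271 = 271
    C–C: 3 × 336 = 1008
    C–H: 9 × 402 = 3618
    Σ(formed) = 4897 kJ
  ΔH_A = 4864 − 4897 = −33 kJ
Reaction B:
  Bonds broken (reactants):
    C–H: 4 × 402 = 1608
    C=C: 1 × 600 = 600
    H–H: 1 × 431 = 431
    Σ(broken) = 2639 kJ
  Bonds formed (products):
    C–C: 1 × 336 = 336
    C–H: 6 × 402 = 2412
    Σ(formed) = 2748 kJ
  ΔH_B = 2639 − 2748 = −109 kJ
ΔH_A − ΔH_B = +76 kJ, so reaction B has the more negative ΔH; |ΔH_A − ΔH_B| = 76 kJ.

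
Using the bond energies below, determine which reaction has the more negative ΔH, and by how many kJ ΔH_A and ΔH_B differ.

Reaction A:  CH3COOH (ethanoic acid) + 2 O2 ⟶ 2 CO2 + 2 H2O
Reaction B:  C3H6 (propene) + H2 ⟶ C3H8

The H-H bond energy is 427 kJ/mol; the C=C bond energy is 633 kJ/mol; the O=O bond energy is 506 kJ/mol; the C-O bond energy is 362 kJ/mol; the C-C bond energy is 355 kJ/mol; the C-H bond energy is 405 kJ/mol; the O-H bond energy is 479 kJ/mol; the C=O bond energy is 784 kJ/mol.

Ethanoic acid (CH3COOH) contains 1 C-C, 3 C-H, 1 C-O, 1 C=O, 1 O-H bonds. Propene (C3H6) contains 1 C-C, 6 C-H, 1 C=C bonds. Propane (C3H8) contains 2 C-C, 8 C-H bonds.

Reaction A, by 740 kJ

Reaction A:
  Bonds broken (reactants):
    C-C: 1 × 355 = 355
    C-H: 3 × 405 = 1215
    C-O: 1 × 362 = 362
    C=O: 1 × 784 = 784
    O-H: 1 × 479 = 479
    O=O: 2 × 506 = 1012
    Σ(broken) = 4207 kJ
  Bonds formed (products):
    C=O: 4 × 784 = 3136
    O-H: 4 × 479 = 1916
    Σ(formed) = 5052 kJ
  ΔH_A = 4207 − 5052 = −845 kJ
Reaction B:
  Bonds broken (reactants):
    C-C: 1 × 355 = 355
    C-H: 6 × 405 = 2430
    C=C: 1 × 633 = 633
    H-H: 1 × 427 = 427
    Σ(broken) = 3845 kJ
  Bonds formed (products):
    C-C: 2 × 355 = 710
    C-H: 8 × 405 = 3240
    Σ(formed) = 3950 kJ
  ΔH_B = 3845 − 3950 = −105 kJ
ΔH_A − ΔH_B = −740 kJ, so reaction A has the more negative ΔH; |ΔH_A − ΔH_B| = 740 kJ.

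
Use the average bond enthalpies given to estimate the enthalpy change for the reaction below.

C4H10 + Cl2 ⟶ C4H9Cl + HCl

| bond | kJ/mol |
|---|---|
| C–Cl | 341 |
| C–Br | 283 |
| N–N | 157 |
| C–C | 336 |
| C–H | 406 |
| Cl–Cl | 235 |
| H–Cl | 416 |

Bonds broken (reactants):
  C–C: 3 × 336 = 1008
  C–H: 10 × 406 = 4060
  Cl–Cl: 1 × 235 = 235
  Σ(broken) = 5303 kJ
Bonds formed (products):
  C–C: 3 × 336 = 1008
  C–Cl: 1 × 341 = 341
  C–H: 9 × 406 = 3654
  H–Cl: 1 × 416 = 416
  Σ(formed) = 5419 kJ
ΔH = Σ(broken) − Σ(formed) = 5303 − 5419 = −116 kJ

ΔH ≈ −116 kJ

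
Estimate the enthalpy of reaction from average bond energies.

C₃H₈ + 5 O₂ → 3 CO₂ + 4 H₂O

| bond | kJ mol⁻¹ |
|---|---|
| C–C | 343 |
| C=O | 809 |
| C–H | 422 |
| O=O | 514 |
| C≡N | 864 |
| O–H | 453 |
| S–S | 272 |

Bonds broken (reactants):
  C–C: 2 × 343 = 686
  C–H: 8 × 422 = 3376
  O=O: 5 × 514 = 2570
  Σ(broken) = 6632 kJ
Bonds formed (products):
  C=O: 6 × 809 = 4854
  O–H: 8 × 453 = 3624
  Σ(formed) = 8478 kJ
ΔH = Σ(broken) − Σ(formed) = 6632 − 8478 = −1846 kJ

ΔH ≈ −1846 kJ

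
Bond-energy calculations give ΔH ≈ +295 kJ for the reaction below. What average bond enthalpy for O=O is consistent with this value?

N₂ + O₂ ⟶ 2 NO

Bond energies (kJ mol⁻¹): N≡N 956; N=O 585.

D(O=O) ≈ 509 kJ/mol

Let D be the O=O bond energy.
Σ(broken) = 1×956 + 1×D = 956 + D
Σ(formed) = 2×585 = 1170
ΔH = Σ(broken) − Σ(formed) = (956 + D) − (1170) = −214 + D
Setting this equal to +295 kJ gives D = 509 kJ/mol.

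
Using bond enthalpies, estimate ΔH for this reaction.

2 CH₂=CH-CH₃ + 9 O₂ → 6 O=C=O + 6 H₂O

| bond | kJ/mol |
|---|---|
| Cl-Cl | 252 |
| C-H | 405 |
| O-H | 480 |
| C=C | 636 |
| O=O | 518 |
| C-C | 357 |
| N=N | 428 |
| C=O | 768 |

Bonds broken (reactants):
  C-C: 2 × 357 = 714
  C-H: 12 × 405 = 4860
  C=C: 2 × 636 = 1272
  O=O: 9 × 518 = 4662
  Σ(broken) = 11508 kJ
Bonds formed (products):
  C=O: 12 × 768 = 9216
  O-H: 12 × 480 = 5760
  Σ(formed) = 14976 kJ
ΔH = Σ(broken) − Σ(formed) = 11508 − 14976 = −3468 kJ

ΔH ≈ −3468 kJ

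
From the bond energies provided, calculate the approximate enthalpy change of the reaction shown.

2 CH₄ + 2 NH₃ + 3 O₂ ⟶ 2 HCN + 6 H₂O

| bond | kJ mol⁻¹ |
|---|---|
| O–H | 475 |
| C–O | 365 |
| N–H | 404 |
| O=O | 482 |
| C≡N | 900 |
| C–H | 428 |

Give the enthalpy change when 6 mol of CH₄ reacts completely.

Bonds broken (reactants):
  C–H: 8 × 428 = 3424
  N–H: 6 × 404 = 2424
  O=O: 3 × 482 = 1446
  Σ(broken) = 7294 kJ
Bonds formed (products):
  C≡N: 2 × 900 = 1800
  C–H: 2 × 428 = 856
  O–H: 12 × 475 = 5700
  Σ(formed) = 8356 kJ
ΔH = Σ(broken) − Σ(formed) = 7294 − 8356 = −1062 kJ
For 3× the reaction as written: 3 × (−1062) = −3186 kJ

ΔH = −3186 kJ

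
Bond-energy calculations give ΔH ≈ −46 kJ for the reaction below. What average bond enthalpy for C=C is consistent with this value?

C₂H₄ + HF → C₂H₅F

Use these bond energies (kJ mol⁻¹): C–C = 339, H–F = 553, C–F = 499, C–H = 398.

D(C=C) ≈ 637 kJ/mol

Let D be the C=C bond energy.
Σ(broken) = 4×398 + 1×D + 1×553 = 2145 + D
Σ(formed) = 1×339 + 1×499 + 5×398 = 2828
ΔH = Σ(broken) − Σ(formed) = (2145 + D) − (2828) = −683 + D
Setting this equal to −46 kJ gives D = 637 kJ/mol.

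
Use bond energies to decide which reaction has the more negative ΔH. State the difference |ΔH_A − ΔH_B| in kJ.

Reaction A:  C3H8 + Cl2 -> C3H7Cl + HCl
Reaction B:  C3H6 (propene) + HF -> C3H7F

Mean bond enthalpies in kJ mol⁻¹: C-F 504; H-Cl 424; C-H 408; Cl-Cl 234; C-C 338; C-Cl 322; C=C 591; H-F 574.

Reaction A, by 19 kJ

Reaction A:
  Bonds broken (reactants):
    C-C: 2 × 338 = 676
    C-H: 8 × 408 = 3264
    Cl-Cl: 1 × 234 = 234
    Σ(broken) = 4174 kJ
  Bonds formed (products):
    C-C: 2 × 338 = 676
    C-Cl: 1 × 322 = 322
    C-H: 7 × 408 = 2856
    H-Cl: 1 × 424 = 424
    Σ(formed) = 4278 kJ
  ΔH_A = 4174 − 4278 = −104 kJ
Reaction B:
  Bonds broken (reactants):
    C-C: 1 × 338 = 338
    C-H: 6 × 408 = 2448
    C=C: 1 × 591 = 591
    H-F: 1 × 574 = 574
    Σ(broken) = 3951 kJ
  Bonds formed (products):
    C-C: 2 × 338 = 676
    C-F: 1 × 504 = 504
    C-H: 7 × 408 = 2856
    Σ(formed) = 4036 kJ
  ΔH_B = 3951 − 4036 = −85 kJ
ΔH_A − ΔH_B = −19 kJ, so reaction A has the more negative ΔH; |ΔH_A − ΔH_B| = 19 kJ.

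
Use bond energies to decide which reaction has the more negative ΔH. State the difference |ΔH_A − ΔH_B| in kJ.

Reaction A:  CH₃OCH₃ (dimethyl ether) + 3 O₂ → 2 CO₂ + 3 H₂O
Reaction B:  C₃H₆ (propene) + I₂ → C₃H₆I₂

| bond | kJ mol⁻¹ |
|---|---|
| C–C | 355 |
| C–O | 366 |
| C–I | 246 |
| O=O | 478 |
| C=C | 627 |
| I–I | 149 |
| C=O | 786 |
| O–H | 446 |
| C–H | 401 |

Reaction A:
  Bonds broken (reactants):
    C–H: 6 × 401 = 2406
    C–O: 2 × 366 = 732
    O=O: 3 × 478 = 1434
    Σ(broken) = 4572 kJ
  Bonds formed (products):
    C=O: 4 × 786 = 3144
    O–H: 6 × 446 = 2676
    Σ(formed) = 5820 kJ
  ΔH_A = 4572 − 5820 = −1248 kJ
Reaction B:
  Bonds broken (reactants):
    C–C: 1 × 355 = 355
    C–H: 6 × 401 = 2406
    C=C: 1 × 627 = 627
    I–I: 1 × 149 = 149
    Σ(broken) = 3537 kJ
  Bonds formed (products):
    C–C: 2 × 355 = 710
    C–H: 6 × 401 = 2406
    C–I: 2 × 246 = 492
    Σ(formed) = 3608 kJ
  ΔH_B = 3537 − 3608 = −71 kJ
ΔH_A − ΔH_B = −1177 kJ, so reaction A has the more negative ΔH; |ΔH_A − ΔH_B| = 1177 kJ.

Reaction A, by 1177 kJ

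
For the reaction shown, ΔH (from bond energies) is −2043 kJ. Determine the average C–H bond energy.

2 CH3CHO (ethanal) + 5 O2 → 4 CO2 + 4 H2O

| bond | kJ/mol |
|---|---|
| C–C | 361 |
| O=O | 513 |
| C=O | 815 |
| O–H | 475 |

D(C–H) ≈ 420 kJ/mol

Let D be the C–H bond energy.
Σ(broken) = 2×361 + 8×D + 2×815 + 5×513 = 4917 + 8D
Σ(formed) = 8×815 + 8×475 = 10320
ΔH = Σ(broken) − Σ(formed) = (4917 + 8D) − (10320) = −5403 + 8D
Setting this equal to −2043 kJ gives 8D = 3360, so D = 420 kJ/mol.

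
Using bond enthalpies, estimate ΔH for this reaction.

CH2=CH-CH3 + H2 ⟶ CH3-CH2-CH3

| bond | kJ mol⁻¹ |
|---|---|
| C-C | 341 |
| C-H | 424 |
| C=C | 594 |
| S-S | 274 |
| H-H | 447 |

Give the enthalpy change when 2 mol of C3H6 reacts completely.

Bonds broken (reactants):
  C-C: 1 × 341 = 341
  C-H: 6 × 424 = 2544
  C=C: 1 × 594 = 594
  H-H: 1 × 447 = 447
  Σ(broken) = 3926 kJ
Bonds formed (products):
  C-C: 2 × 341 = 682
  C-H: 8 × 424 = 3392
  Σ(formed) = 4074 kJ
ΔH = Σ(broken) − Σ(formed) = 3926 − 4074 = −148 kJ
For 2× the reaction as written: 2 × (−148) = −296 kJ

ΔH = −296 kJ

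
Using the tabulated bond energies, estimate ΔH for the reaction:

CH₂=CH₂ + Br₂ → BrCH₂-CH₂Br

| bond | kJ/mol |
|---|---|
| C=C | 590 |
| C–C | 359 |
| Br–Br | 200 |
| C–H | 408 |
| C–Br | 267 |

Bonds broken (reactants):
  Br–Br: 1 × 200 = 200
  C–H: 4 × 408 = 1632
  C=C: 1 × 590 = 590
  Σ(broken) = 2422 kJ
Bonds formed (products):
  C–Br: 2 × 267 = 534
  C–C: 1 × 359 = 359
  C–H: 4 × 408 = 1632
  Σ(formed) = 2525 kJ
ΔH = Σ(broken) − Σ(formed) = 2422 − 2525 = −103 kJ

ΔH ≈ −103 kJ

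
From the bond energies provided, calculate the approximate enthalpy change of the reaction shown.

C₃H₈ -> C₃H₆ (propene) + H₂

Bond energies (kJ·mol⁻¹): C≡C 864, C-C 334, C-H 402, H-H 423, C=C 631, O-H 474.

ΔH ≈ +84 kJ

Bonds broken (reactants):
  C-C: 2 × 334 = 668
  C-H: 8 × 402 = 3216
  Σ(broken) = 3884 kJ
Bonds formed (products):
  C-C: 1 × 334 = 334
  C-H: 6 × 402 = 2412
  C=C: 1 × 631 = 631
  H-H: 1 × 423 = 423
  Σ(formed) = 3800 kJ
ΔH = Σ(broken) − Σ(formed) = 3884 − 3800 = +84 kJ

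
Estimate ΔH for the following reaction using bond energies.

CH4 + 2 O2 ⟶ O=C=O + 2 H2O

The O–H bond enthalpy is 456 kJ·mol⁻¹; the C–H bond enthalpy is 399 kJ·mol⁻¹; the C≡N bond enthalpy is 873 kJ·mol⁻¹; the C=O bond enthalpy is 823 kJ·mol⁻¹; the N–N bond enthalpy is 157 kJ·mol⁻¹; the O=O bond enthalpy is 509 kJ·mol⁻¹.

Bonds broken (reactants):
  C–H: 4 × 399 = 1596
  O=O: 2 × 509 = 1018
  Σ(broken) = 2614 kJ
Bonds formed (products):
  C=O: 2 × 823 = 1646
  O–H: 4 × 456 = 1824
  Σ(formed) = 3470 kJ
ΔH = Σ(broken) − Σ(formed) = 2614 − 3470 = −856 kJ

ΔH ≈ −856 kJ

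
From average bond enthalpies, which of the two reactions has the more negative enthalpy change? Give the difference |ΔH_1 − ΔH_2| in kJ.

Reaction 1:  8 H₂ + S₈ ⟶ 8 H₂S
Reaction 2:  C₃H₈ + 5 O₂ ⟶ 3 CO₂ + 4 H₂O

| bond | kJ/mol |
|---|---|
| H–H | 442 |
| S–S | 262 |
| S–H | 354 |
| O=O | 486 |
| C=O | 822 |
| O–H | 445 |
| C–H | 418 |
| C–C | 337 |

Reaction 2, by 2012 kJ

Reaction 1:
  Bonds broken (reactants):
    H–H: 8 × 442 = 3536
    S–S: 8 × 262 = 2096
    Σ(broken) = 5632 kJ
  Bonds formed (products):
    S–H: 16 × 354 = 5664
    Σ(formed) = 5664 kJ
  ΔH_1 = 5632 − 5664 = −32 kJ
Reaction 2:
  Bonds broken (reactants):
    C–C: 2 × 337 = 674
    C–H: 8 × 418 = 3344
    O=O: 5 × 486 = 2430
    Σ(broken) = 6448 kJ
  Bonds formed (products):
    C=O: 6 × 822 = 4932
    O–H: 8 × 445 = 3560
    Σ(formed) = 8492 kJ
  ΔH_2 = 6448 − 8492 = −2044 kJ
ΔH_1 − ΔH_2 = +2012 kJ, so reaction 2 has the more negative ΔH; |ΔH_1 − ΔH_2| = 2012 kJ.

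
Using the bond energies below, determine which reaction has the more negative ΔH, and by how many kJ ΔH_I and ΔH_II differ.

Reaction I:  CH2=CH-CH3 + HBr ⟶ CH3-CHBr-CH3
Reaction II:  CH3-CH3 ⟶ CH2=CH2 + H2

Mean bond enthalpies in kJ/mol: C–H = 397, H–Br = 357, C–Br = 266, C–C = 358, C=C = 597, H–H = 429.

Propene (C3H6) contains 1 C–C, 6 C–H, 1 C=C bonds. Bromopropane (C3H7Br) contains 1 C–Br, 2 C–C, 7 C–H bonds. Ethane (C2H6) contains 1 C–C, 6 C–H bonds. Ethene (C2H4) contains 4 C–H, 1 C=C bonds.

Reaction I, by 193 kJ

Reaction I:
  Bonds broken (reactants):
    C–C: 1 × 358 = 358
    C–H: 6 × 397 = 2382
    C=C: 1 × 597 = 597
    H–Br: 1 × 357 = 357
    Σ(broken) = 3694 kJ
  Bonds formed (products):
    C–Br: 1 × 266 = 266
    C–C: 2 × 358 = 716
    C–H: 7 × 397 = 2779
    Σ(formed) = 3761 kJ
  ΔH_I = 3694 − 3761 = −67 kJ
Reaction II:
  Bonds broken (reactants):
    C–C: 1 × 358 = 358
    C–H: 6 × 397 = 2382
    Σ(broken) = 2740 kJ
  Bonds formed (products):
    C–H: 4 × 397 = 1588
    C=C: 1 × 597 = 597
    H–H: 1 × 429 = 429
    Σ(formed) = 2614 kJ
  ΔH_II = 2740 − 2614 = +126 kJ
ΔH_I − ΔH_II = −193 kJ, so reaction I has the more negative ΔH; |ΔH_I − ΔH_II| = 193 kJ.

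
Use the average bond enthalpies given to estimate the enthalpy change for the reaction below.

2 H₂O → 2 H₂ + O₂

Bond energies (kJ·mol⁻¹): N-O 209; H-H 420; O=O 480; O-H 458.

ΔH ≈ +512 kJ

Bonds broken (reactants):
  O-H: 4 × 458 = 1832
  Σ(broken) = 1832 kJ
Bonds formed (products):
  H-H: 2 × 420 = 840
  O=O: 1 × 480 = 480
  Σ(formed) = 1320 kJ
ΔH = Σ(broken) − Σ(formed) = 1832 − 1320 = +512 kJ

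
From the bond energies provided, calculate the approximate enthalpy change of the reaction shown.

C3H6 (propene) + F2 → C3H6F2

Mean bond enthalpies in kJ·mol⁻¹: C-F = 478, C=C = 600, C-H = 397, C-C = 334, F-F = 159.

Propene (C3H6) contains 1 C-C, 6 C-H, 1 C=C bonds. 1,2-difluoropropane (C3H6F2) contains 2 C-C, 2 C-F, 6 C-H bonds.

ΔH ≈ −531 kJ

Bonds broken (reactants):
  C-C: 1 × 334 = 334
  C-H: 6 × 397 = 2382
  C=C: 1 × 600 = 600
  F-F: 1 × 159 = 159
  Σ(broken) = 3475 kJ
Bonds formed (products):
  C-C: 2 × 334 = 668
  C-F: 2 × 478 = 956
  C-H: 6 × 397 = 2382
  Σ(formed) = 4006 kJ
ΔH = Σ(broken) − Σ(formed) = 3475 − 4006 = −531 kJ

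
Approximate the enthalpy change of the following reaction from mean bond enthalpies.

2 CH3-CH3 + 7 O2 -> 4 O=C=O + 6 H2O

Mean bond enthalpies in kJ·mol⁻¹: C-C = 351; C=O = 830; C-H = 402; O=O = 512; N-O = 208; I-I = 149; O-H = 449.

ΔH ≈ −2918 kJ

Bonds broken (reactants):
  C-C: 2 × 351 = 702
  C-H: 12 × 402 = 4824
  O=O: 7 × 512 = 3584
  Σ(broken) = 9110 kJ
Bonds formed (products):
  C=O: 8 × 830 = 6640
  O-H: 12 × 449 = 5388
  Σ(formed) = 12028 kJ
ΔH = Σ(broken) − Σ(formed) = 9110 − 12028 = −2918 kJ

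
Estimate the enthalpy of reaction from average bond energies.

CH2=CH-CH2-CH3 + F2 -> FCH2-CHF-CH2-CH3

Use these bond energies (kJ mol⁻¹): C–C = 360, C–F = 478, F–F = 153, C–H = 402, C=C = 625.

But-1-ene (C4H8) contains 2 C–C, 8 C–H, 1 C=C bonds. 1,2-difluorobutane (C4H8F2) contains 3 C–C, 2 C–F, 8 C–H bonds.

Bonds broken (reactants):
  C–C: 2 × 360 = 720
  C–H: 8 × 402 = 3216
  C=C: 1 × 625 = 625
  F–F: 1 × 153 = 153
  Σ(broken) = 4714 kJ
Bonds formed (products):
  C–C: 3 × 360 = 1080
  C–F: 2 × 478 = 956
  C–H: 8 × 402 = 3216
  Σ(formed) = 5252 kJ
ΔH = Σ(broken) − Σ(formed) = 4714 − 5252 = −538 kJ

ΔH ≈ −538 kJ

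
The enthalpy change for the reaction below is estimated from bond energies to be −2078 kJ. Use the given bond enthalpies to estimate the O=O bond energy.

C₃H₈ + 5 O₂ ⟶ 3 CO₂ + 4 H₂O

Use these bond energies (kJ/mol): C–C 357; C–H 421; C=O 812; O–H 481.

D(O=O) ≈ 512 kJ/mol

Let D be the O=O bond energy.
Σ(broken) = 2×357 + 8×421 + 5×D = 4082 + 5D
Σ(formed) = 6×812 + 8×481 = 8720
ΔH = Σ(broken) − Σ(formed) = (4082 + 5D) − (8720) = −4638 + 5D
Setting this equal to −2078 kJ gives 5D = 2560, so D = 512 kJ/mol.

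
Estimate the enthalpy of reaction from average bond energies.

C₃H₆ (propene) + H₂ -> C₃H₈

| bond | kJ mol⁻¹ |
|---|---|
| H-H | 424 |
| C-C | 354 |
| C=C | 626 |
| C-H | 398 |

ΔH ≈ −100 kJ

Bonds broken (reactants):
  C-C: 1 × 354 = 354
  C-H: 6 × 398 = 2388
  C=C: 1 × 626 = 626
  H-H: 1 × 424 = 424
  Σ(broken) = 3792 kJ
Bonds formed (products):
  C-C: 2 × 354 = 708
  C-H: 8 × 398 = 3184
  Σ(formed) = 3892 kJ
ΔH = Σ(broken) − Σ(formed) = 3792 − 3892 = −100 kJ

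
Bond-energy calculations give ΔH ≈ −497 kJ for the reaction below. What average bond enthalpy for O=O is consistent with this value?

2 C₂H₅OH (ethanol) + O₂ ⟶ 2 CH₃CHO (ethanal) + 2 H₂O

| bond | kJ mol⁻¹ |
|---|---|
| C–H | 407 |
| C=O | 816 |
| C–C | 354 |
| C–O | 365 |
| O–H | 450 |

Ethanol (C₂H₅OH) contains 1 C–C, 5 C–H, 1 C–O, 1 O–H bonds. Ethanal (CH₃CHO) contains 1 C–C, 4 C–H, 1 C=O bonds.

D(O=O) ≈ 491 kJ/mol

Let D be the O=O bond energy.
Σ(broken) = 2×354 + 10×407 + 2×365 + 2×450 + 1×D = 6408 + D
Σ(formed) = 2×354 + 8×407 + 2×816 + 4×450 = 7396
ΔH = Σ(broken) − Σ(formed) = (6408 + D) − (7396) = −988 + D
Setting this equal to −497 kJ gives D = 491 kJ/mol.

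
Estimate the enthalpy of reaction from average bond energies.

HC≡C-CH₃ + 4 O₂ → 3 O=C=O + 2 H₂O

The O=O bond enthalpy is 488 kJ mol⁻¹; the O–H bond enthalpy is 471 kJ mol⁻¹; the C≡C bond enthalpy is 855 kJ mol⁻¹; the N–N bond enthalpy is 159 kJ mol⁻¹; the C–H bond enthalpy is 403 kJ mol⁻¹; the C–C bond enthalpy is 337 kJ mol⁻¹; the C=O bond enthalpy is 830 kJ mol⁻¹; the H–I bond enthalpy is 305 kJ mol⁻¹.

Bonds broken (reactants):
  C≡C: 1 × 855 = 855
  C–C: 1 × 337 = 337
  C–H: 4 × 403 = 1612
  O=O: 4 × 488 = 1952
  Σ(broken) = 4756 kJ
Bonds formed (products):
  C=O: 6 × 830 = 4980
  O–H: 4 × 471 = 1884
  Σ(formed) = 6864 kJ
ΔH = Σ(broken) − Σ(formed) = 4756 − 6864 = −2108 kJ

ΔH ≈ −2108 kJ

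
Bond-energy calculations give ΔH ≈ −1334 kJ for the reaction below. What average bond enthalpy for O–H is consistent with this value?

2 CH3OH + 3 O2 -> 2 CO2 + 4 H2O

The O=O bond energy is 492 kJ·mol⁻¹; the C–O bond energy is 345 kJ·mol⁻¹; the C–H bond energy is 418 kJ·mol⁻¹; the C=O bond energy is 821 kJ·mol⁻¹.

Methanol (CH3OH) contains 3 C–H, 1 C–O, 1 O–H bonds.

D(O–H) ≈ 454 kJ/mol

Let D be the O–H bond energy.
Σ(broken) = 6×418 + 2×345 + 2×D + 3×492 = 4674 + 2D
Σ(formed) = 4×821 + 8×D = 3284 + 8D
ΔH = Σ(broken) − Σ(formed) = (4674 + 2D) − (3284 + 8D) = +1390 − 6D
Setting this equal to −1334 kJ gives 6D = 2724, so D = 454 kJ/mol.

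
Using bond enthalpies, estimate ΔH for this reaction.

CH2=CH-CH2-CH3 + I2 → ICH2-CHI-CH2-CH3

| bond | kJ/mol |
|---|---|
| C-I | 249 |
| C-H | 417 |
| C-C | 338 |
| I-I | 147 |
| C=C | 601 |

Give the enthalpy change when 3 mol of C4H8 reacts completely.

ΔH = −264 kJ

Bonds broken (reactants):
  C-C: 2 × 338 = 676
  C-H: 8 × 417 = 3336
  C=C: 1 × 601 = 601
  I-I: 1 × 147 = 147
  Σ(broken) = 4760 kJ
Bonds formed (products):
  C-C: 3 × 338 = 1014
  C-H: 8 × 417 = 3336
  C-I: 2 × 249 = 498
  Σ(formed) = 4848 kJ
ΔH = Σ(broken) − Σ(formed) = 4760 − 4848 = −88 kJ
For 3× the reaction as written: 3 × (−88) = −264 kJ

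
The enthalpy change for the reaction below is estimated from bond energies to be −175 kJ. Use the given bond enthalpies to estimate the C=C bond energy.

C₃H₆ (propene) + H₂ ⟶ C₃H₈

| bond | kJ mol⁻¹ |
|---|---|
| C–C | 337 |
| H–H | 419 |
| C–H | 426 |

D(C=C) ≈ 595 kJ/mol

Let D be the C=C bond energy.
Σ(broken) = 1×337 + 6×426 + 1×D + 1×419 = 3312 + D
Σ(formed) = 2×337 + 8×426 = 4082
ΔH = Σ(broken) − Σ(formed) = (3312 + D) − (4082) = −770 + D
Setting this equal to −175 kJ gives D = 595 kJ/mol.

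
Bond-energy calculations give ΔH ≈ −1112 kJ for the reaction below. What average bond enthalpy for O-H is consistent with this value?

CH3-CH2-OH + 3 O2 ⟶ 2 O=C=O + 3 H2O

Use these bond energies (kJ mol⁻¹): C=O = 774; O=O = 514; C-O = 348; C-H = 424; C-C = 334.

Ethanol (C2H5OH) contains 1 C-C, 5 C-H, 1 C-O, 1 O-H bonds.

Let D be the O-H bond energy.
Σ(broken) = 1×334 + 5×424 + 1×348 + 1×D + 3×514 = 4344 + D
Σ(formed) = 4×774 + 6×D = 3096 + 6D
ΔH = Σ(broken) − Σ(formed) = (4344 + D) − (3096 + 6D) = +1248 − 5D
Setting this equal to −1112 kJ gives 5D = 2360, so D = 472 kJ/mol.

D(O-H) ≈ 472 kJ/mol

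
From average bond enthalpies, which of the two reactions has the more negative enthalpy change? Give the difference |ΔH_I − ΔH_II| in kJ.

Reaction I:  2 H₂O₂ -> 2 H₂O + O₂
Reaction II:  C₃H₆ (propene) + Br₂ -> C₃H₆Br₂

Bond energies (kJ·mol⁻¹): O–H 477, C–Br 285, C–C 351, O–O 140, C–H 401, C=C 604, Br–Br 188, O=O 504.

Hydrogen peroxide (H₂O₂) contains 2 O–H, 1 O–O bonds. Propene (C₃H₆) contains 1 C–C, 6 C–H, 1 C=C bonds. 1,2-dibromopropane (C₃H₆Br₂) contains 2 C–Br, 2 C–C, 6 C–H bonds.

Reaction I, by 95 kJ

Reaction I:
  Bonds broken (reactants):
    O–H: 4 × 477 = 1908
    O–O: 2 × 140 = 280
    Σ(broken) = 2188 kJ
  Bonds formed (products):
    O–H: 4 × 477 = 1908
    O=O: 1 × 504 = 504
    Σ(formed) = 2412 kJ
  ΔH_I = 2188 − 2412 = −224 kJ
Reaction II:
  Bonds broken (reactants):
    Br–Br: 1 × 188 = 188
    C–C: 1 × 351 = 351
    C–H: 6 × 401 = 2406
    C=C: 1 × 604 = 604
    Σ(broken) = 3549 kJ
  Bonds formed (products):
    C–Br: 2 × 285 = 570
    C–C: 2 × 351 = 702
    C–H: 6 × 401 = 2406
    Σ(formed) = 3678 kJ
  ΔH_II = 3549 − 3678 = −129 kJ
ΔH_I − ΔH_II = −95 kJ, so reaction I has the more negative ΔH; |ΔH_I − ΔH_II| = 95 kJ.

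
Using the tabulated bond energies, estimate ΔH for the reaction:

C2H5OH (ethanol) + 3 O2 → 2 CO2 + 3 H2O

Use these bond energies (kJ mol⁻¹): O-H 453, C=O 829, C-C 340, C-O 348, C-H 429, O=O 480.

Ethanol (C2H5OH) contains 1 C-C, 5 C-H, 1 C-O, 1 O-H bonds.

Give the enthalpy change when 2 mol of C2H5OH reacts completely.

Bonds broken (reactants):
  C-C: 1 × 340 = 340
  C-H: 5 × 429 = 2145
  C-O: 1 × 348 = 348
  O-H: 1 × 453 = 453
  O=O: 3 × 480 = 1440
  Σ(broken) = 4726 kJ
Bonds formed (products):
  C=O: 4 × 829 = 3316
  O-H: 6 × 453 = 2718
  Σ(formed) = 6034 kJ
ΔH = Σ(broken) − Σ(formed) = 4726 − 6034 = −1308 kJ
For 2× the reaction as written: 2 × (−1308) = −2616 kJ

ΔH = −2616 kJ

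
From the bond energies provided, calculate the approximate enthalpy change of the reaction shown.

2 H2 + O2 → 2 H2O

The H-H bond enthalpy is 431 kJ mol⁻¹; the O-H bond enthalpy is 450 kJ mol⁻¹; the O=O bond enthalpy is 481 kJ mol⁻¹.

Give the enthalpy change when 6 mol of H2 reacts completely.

Bonds broken (reactants):
  H-H: 2 × 431 = 862
  O=O: 1 × 481 = 481
  Σ(broken) = 1343 kJ
Bonds formed (products):
  O-H: 4 × 450 = 1800
  Σ(formed) = 1800 kJ
ΔH = Σ(broken) − Σ(formed) = 1343 − 1800 = −457 kJ
For 3× the reaction as written: 3 × (−457) = −1371 kJ

ΔH = −1371 kJ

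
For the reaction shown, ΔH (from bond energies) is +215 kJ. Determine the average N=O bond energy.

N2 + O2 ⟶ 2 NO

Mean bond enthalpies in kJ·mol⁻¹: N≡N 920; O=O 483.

Let D be the N=O bond energy.
Σ(broken) = 1×920 + 1×483 = 1403
Σ(formed) = 2×D = 2D
ΔH = Σ(broken) − Σ(formed) = (1403) − (2D) = +1403 − 2D
Setting this equal to +215 kJ gives 2D = 1188, so D = 594 kJ/mol.

D(N=O) ≈ 594 kJ/mol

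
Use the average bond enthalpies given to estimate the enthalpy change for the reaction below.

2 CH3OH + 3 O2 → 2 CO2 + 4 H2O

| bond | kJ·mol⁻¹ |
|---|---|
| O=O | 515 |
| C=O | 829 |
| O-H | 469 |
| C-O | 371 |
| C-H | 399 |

Bonds broken (reactants):
  C-H: 6 × 399 = 2394
  C-O: 2 × 371 = 742
  O-H: 2 × 469 = 938
  O=O: 3 × 515 = 1545
  Σ(broken) = 5619 kJ
Bonds formed (products):
  C=O: 4 × 829 = 3316
  O-H: 8 × 469 = 3752
  Σ(formed) = 7068 kJ
ΔH = Σ(broken) − Σ(formed) = 5619 − 7068 = −1449 kJ

ΔH ≈ −1449 kJ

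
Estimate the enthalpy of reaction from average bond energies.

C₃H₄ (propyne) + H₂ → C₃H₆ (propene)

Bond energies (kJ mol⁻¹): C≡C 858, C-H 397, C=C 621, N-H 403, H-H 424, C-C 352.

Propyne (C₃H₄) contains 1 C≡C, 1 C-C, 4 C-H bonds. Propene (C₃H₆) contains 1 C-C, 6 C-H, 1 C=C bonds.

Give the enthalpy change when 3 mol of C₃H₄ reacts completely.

Bonds broken (reactants):
  C≡C: 1 × 858 = 858
  C-C: 1 × 352 = 352
  C-H: 4 × 397 = 1588
  H-H: 1 × 424 = 424
  Σ(broken) = 3222 kJ
Bonds formed (products):
  C-C: 1 × 352 = 352
  C-H: 6 × 397 = 2382
  C=C: 1 × 621 = 621
  Σ(formed) = 3355 kJ
ΔH = Σ(broken) − Σ(formed) = 3222 − 3355 = −133 kJ
For 3× the reaction as written: 3 × (−133) = −399 kJ

ΔH = −399 kJ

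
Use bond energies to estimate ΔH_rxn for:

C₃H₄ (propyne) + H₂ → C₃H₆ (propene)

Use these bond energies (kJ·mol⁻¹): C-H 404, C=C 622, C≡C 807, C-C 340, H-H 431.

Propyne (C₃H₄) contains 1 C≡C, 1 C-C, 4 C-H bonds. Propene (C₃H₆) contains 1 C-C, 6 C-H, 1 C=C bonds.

Bonds broken (reactants):
  C≡C: 1 × 807 = 807
  C-C: 1 × 340 = 340
  C-H: 4 × 404 = 1616
  H-H: 1 × 431 = 431
  Σ(broken) = 3194 kJ
Bonds formed (products):
  C-C: 1 × 340 = 340
  C-H: 6 × 404 = 2424
  C=C: 1 × 622 = 622
  Σ(formed) = 3386 kJ
ΔH = Σ(broken) − Σ(formed) = 3194 − 3386 = −192 kJ

ΔH ≈ −192 kJ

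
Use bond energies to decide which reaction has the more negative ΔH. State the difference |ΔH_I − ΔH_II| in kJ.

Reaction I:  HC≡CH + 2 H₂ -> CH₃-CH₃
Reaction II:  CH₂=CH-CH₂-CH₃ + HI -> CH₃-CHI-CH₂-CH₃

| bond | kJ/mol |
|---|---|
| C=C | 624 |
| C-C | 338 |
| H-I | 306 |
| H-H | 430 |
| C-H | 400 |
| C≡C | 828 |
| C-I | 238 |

Reaction I, by 204 kJ

Reaction I:
  Bonds broken (reactants):
    C≡C: 1 × 828 = 828
    C-H: 2 × 400 = 800
    H-H: 2 × 430 = 860
    Σ(broken) = 2488 kJ
  Bonds formed (products):
    C-C: 1 × 338 = 338
    C-H: 6 × 400 = 2400
    Σ(formed) = 2738 kJ
  ΔH_I = 2488 − 2738 = −250 kJ
Reaction II:
  Bonds broken (reactants):
    C-C: 2 × 338 = 676
    C-H: 8 × 400 = 3200
    C=C: 1 × 624 = 624
    H-I: 1 × 306 = 306
    Σ(broken) = 4806 kJ
  Bonds formed (products):
    C-C: 3 × 338 = 1014
    C-H: 9 × 400 = 3600
    C-I: 1 × 238 = 238
    Σ(formed) = 4852 kJ
  ΔH_II = 4806 − 4852 = −46 kJ
ΔH_I − ΔH_II = −204 kJ, so reaction I has the more negative ΔH; |ΔH_I − ΔH_II| = 204 kJ.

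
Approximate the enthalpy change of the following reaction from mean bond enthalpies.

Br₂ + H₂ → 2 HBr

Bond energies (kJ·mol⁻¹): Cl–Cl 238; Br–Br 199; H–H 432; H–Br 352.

Bonds broken (reactants):
  Br–Br: 1 × 199 = 199
  H–H: 1 × 432 = 432
  Σ(broken) = 631 kJ
Bonds formed (products):
  H–Br: 2 × 352 = 704
  Σ(formed) = 704 kJ
ΔH = Σ(broken) − Σ(formed) = 631 − 704 = −73 kJ

ΔH ≈ −73 kJ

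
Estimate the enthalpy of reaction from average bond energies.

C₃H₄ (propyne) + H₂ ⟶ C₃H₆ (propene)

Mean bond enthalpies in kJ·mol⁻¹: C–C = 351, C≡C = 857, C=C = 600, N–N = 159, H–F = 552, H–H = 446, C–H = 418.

Bonds broken (reactants):
  C≡C: 1 × 857 = 857
  C–C: 1 × 351 = 351
  C–H: 4 × 418 = 1672
  H–H: 1 × 446 = 446
  Σ(broken) = 3326 kJ
Bonds formed (products):
  C–C: 1 × 351 = 351
  C–H: 6 × 418 = 2508
  C=C: 1 × 600 = 600
  Σ(formed) = 3459 kJ
ΔH = Σ(broken) − Σ(formed) = 3326 − 3459 = −133 kJ

ΔH ≈ −133 kJ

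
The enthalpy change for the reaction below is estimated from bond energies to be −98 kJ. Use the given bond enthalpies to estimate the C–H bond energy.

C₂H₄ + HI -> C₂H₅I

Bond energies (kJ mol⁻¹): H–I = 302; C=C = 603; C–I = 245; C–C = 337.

D(C–H) ≈ 421 kJ/mol

Let D be the C–H bond energy.
Σ(broken) = 4×D + 1×603 + 1×302 = 905 + 4D
Σ(formed) = 1×337 + 5×D + 1×245 = 582 + 5D
ΔH = Σ(broken) − Σ(formed) = (905 + 4D) − (582 + 5D) = +323 − D
Setting this equal to −98 kJ gives D = 421 kJ/mol.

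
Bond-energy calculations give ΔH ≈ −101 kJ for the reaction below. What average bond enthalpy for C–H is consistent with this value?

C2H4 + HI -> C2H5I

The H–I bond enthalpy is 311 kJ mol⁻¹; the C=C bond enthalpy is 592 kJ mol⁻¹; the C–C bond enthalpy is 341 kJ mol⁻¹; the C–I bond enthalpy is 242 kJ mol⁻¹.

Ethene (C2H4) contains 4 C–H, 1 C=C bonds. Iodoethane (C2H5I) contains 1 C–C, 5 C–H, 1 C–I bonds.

D(C–H) ≈ 421 kJ/mol

Let D be the C–H bond energy.
Σ(broken) = 4×D + 1×592 + 1×311 = 903 + 4D
Σ(formed) = 1×341 + 5×D + 1×242 = 583 + 5D
ΔH = Σ(broken) − Σ(formed) = (903 + 4D) − (583 + 5D) = +320 − D
Setting this equal to −101 kJ gives D = 421 kJ/mol.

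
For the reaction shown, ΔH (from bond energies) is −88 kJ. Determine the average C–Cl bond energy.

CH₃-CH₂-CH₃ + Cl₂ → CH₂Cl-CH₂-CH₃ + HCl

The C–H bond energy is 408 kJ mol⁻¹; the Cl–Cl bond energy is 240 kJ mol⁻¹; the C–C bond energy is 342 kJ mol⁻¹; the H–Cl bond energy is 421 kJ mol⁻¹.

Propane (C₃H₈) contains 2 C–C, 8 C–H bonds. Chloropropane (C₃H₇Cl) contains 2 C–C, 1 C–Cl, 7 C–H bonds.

D(C–Cl) ≈ 315 kJ/mol

Let D be the C–Cl bond energy.
Σ(broken) = 2×342 + 8×408 + 1×240 = 4188
Σ(formed) = 2×342 + 1×D + 7×408 + 1×421 = 3961 + D
ΔH = Σ(broken) − Σ(formed) = (4188) − (3961 + D) = +227 − D
Setting this equal to −88 kJ gives D = 315 kJ/mol.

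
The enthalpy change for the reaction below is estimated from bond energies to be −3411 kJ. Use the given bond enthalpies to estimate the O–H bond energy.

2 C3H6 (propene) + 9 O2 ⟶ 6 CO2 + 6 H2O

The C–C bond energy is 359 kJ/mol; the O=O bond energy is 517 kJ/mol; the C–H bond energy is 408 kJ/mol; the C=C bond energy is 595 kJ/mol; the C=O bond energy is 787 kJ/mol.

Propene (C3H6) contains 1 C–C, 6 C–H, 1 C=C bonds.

Let D be the O–H bond energy.
Σ(broken) = 2×359 + 12×408 + 2×595 + 9×517 = 11457
Σ(formed) = 12×787 + 12×D = 9444 + 12D
ΔH = Σ(broken) − Σ(formed) = (11457) − (9444 + 12D) = +2013 − 12D
Setting this equal to −3411 kJ gives 12D = 5424, so D = 452 kJ/mol.

D(O–H) ≈ 452 kJ/mol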